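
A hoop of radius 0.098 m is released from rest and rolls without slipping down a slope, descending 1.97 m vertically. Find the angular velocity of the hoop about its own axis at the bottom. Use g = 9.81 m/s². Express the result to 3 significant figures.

ω ≈ 44.9 rad/s

For this body I = MR², i.e. k = I/(MR²) = 1.
Since it rolls without slipping, ω = v/R and KE = ½Mv² + ½Iω² = ½(1+k)Mv² = Mv².
Energy conservation Mgh = ½(1+k)Mv² gives v = √(2gh/(1+k)) = √(2 × 9.81 × 1.97 / 2) = 4.396 m/s.
The angular speed follows from ω = v/R = 4.396/0.098 ≈ 44.9 rad/s.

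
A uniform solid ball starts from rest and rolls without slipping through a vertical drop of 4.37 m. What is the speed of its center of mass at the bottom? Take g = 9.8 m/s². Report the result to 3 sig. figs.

Here I = (2/5)MR², so the shape factor k = I/(MR²) = 0.4.
Pure rolling means v = ωR; then KE = ½Mv² + ½I(v/R)² = ½(1+k)Mv² = (7/10)Mv².
Setting Mgh = (7/10)Mv² gives v = √(2gh/(1+k)) = √(2·9.8·4.37/1.4) ≈ 7.82 m/s.

v ≈ 7.82 m/s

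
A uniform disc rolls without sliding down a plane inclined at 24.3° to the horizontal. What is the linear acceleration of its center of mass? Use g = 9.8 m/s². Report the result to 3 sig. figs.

Here I = (1/2)MR², so the shape factor k = I/(MR²) = 0.5.
Newton's second law down the slope: Mg sinθ − f = Ma. The torque equation fR = Iα (with α = a/R) gives f = kMa.
Eliminating f: Mg sinθ = (1+k)Ma, so a = g sinθ/(1+k) = 9.8 × sin24.3° / 1.5 ≈ 2.69 m/s².

a ≈ 2.69 m/s²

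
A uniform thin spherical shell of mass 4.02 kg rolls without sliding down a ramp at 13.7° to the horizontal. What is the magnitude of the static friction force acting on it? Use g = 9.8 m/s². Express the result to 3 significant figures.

f ≈ 3.73 N

Here I = (2/3)MR², so the shape factor k = I/(MR²) = 2/3.
Translational: Mg sinθ − f = Ma. Rotational about the CM: fR = Iα = kMRa, so f = kMa.
Combining, a = g sinθ/(1+k) and f = kMa = kMg sinθ/(1+k).
f = (2/3) × 4.02 × 9.8 × sin13.7° / 1.667 ≈ 3.73 N.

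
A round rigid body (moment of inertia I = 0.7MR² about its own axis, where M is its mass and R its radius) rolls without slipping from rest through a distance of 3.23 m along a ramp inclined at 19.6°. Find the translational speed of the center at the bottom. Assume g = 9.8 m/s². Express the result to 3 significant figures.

v ≈ 3.53 m/s

With I = 0.7MR², the ratio k = I/(MR²) is 0.7.
The rolling condition ω = v/R makes the rotational term ½I(v/R)² = ½kMv², so KE_total = ½(1+k)Mv² = (17/20)Mv².
The vertical drop is h = L sinθ = 3.23 × sin19.6° = 1.084 m.
Energy conservation: Mgh = (17/20)Mv², so v = √(2gh/(1+k)) = √(2 × 9.8 × 1.084 / 1.7) ≈ 3.53 m/s.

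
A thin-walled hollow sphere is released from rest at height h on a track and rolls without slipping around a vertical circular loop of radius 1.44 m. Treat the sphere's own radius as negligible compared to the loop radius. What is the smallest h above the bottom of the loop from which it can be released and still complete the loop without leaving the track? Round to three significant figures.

Here I = (2/3)MR², so the shape factor k = I/(MR²) = 2/3.
At the top, contact is just lost when gravity alone supplies the centripetal force: Mg = Mv_top²/r, i.e. v_top² = gr.
With ω = v/R, the kinetic energy at speed v is ½(1+k)Mv² = (5/6)Mv².
Energy conservation from release (height h) to the top (height 2r): Mgh = Mg(2r) + (5/6)M·gr.
Thus h_min = 2r + (1+k)r/2 = r(2 + 1.667/2) = 1.44 × 2.833 ≈ 4.08 m.

h_min ≈ 4.08 m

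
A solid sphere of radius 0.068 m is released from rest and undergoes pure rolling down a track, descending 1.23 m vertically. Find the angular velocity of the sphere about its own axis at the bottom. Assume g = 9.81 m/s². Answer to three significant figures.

For this body I = (2/5)MR², i.e. k = I/(MR²) = 0.4.
The rolling condition ω = v/R makes the rotational term ½I(v/R)² = ½kMv², so KE_total = ½(1+k)Mv² = (7/10)Mv².
Energy conservation Mgh = ½(1+k)Mv² gives v = √(2gh/(1+k)) = √(2 × 9.81 × 1.23 / 1.4) = 4.152 m/s.
Then ω = v/R = 4.152 / 0.068 ≈ 61.1 rad/s.

ω ≈ 61.1 rad/s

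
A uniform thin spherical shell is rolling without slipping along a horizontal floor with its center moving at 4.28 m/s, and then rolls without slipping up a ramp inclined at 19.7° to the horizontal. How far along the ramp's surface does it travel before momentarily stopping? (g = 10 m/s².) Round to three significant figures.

d ≈ 4.53 m

With I = (2/3)MR², the ratio k = I/(MR²) is 2/3.
The rolling condition ω = v/R makes the rotational term ½I(v/R)² = ½kMv², so KE_total = ½(1+k)Mv² = (5/6)Mv².
Setting this equal to Mgh gives the vertical rise h = (1+k)v₀²/(2g) = 1.667×4.28²/(2×10) = 1.527 m.
Along the incline, d = h/sinθ = 1.527/sin19.7° ≈ 4.53 m.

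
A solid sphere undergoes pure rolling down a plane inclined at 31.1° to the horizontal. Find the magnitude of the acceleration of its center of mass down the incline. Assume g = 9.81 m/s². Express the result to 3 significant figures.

The moment of inertia is (2/5)MR², giving k ≡ I/(MR²) = 0.4.
Newton's second law down the slope: Mg sinθ − f = Ma. The torque equation fR = Iα (with α = a/R) gives f = kMa.
Eliminating f: Mg sinθ = (1+k)Ma, so a = g sinθ/(1+k) = 9.81 × sin31.1° / 1.4 ≈ 3.62 m/s².

a ≈ 3.62 m/s²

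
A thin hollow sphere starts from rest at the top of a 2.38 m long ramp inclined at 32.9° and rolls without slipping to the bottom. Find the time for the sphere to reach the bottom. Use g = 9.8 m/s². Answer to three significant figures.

t ≈ 1.22 s

Here I = (2/3)MR², so the shape factor k = I/(MR²) = 2/3.
Along the incline Mg sinθ − f = Ma, and torque about the center fR = Iα = kMR²(a/R) gives f = kMa.
Hence a = g sinθ/(1+k) = 9.8×sin32.9°/1.667 = 3.194 m/s².
Starting from rest, L = ½at², so t = √(2L/a) = √(2×2.38/3.194) ≈ 1.22 s.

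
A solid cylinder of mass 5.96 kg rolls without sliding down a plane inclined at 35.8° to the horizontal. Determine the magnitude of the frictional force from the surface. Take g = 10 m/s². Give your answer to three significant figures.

The moment of inertia is (1/2)MR², giving k ≡ I/(MR²) = 0.5.
Along the incline Mg sinθ − f = Ma, and torque about the center fR = Iα = kMR²(a/R) gives f = kMa.
Combining, a = g sinθ/(1+k) and f = kMa = kMg sinθ/(1+k).
f = 0.5 × 5.96 × 10 × sin35.8° / 1.5 ≈ 11.6 N.

f ≈ 11.6 N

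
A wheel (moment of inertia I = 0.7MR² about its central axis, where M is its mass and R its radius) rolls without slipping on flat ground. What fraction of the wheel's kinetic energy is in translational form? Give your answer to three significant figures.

For this body I = 0.7MR², i.e. k = I/(MR²) = 0.7.
With ω = v/R, KE_trans = ½Mv² and KE_rot = ½Iω² = ½kMv², so KE_total = ½(1+k)Mv².
The translational fraction is therefore 1/(1+k) = 1/1.7 ≈ 0.588.

fraction ≈ 0.588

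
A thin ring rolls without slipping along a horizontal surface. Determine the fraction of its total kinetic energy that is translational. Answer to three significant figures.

fraction ≈ 0.500

For this body I = MR², i.e. k = I/(MR²) = 1.
With ω = v/R, KE_trans = ½Mv² and KE_rot = ½Iω² = ½kMv², so KE_total = ½(1+k)Mv².
The translational fraction is therefore 1/(1+k) = 1/2 ≈ 0.500.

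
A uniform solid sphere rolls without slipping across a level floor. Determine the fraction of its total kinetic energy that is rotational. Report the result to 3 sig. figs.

fraction ≈ 0.286

With I = (2/5)MR², the ratio k = I/(MR²) is 0.4.
With ω = v/R, KE_trans = ½Mv² and KE_rot = ½Iω² = ½kMv², so KE_total = ½(1+k)Mv².
The rotational fraction is therefore k/(1+k) = 0.4/1.4 ≈ 0.286.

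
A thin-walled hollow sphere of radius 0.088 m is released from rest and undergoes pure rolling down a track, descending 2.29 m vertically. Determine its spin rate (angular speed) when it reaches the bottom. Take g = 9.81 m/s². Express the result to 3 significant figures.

ω ≈ 59.0 rad/s

The moment of inertia is (2/3)MR², giving k ≡ I/(MR²) = 2/3.
Rolling without slipping gives ω = v/R, so the total kinetic energy is ½Mv² + ½Iω² = ½(1+k)Mv² = (5/6)Mv².
Energy conservation Mgh = ½(1+k)Mv² gives v = √(2gh/(1+k)) = √(2 × 9.81 × 2.29 / 1.667) = 5.192 m/s.
The angular speed follows from ω = v/R = 5.192/0.088 ≈ 59.0 rad/s.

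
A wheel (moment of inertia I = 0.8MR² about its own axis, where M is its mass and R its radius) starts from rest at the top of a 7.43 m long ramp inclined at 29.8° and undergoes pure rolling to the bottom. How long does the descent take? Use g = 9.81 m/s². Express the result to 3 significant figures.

With I = 0.8MR², the ratio k = I/(MR²) is 0.8.
Along the incline Mg sinθ − f = Ma, and torque about the center fR = Iα = kMR²(a/R) gives f = kMa.
Hence a = g sinθ/(1+k) = 9.81×sin29.8°/1.8 = 2.709 m/s².
With constant a from rest, t = √(2L/a) = √(2·7.43/2.709) ≈ 2.34 s.

t ≈ 2.34 s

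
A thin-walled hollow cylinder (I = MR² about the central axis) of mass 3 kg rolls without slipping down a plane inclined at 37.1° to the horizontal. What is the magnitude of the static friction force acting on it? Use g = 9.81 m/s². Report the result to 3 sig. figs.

f ≈ 8.88 N

Here I = MR², so the shape factor k = I/(MR²) = 1.
Along the incline Mg sinθ − f = Ma, and torque about the center fR = Iα = kMR²(a/R) gives f = kMa.
Combining, a = g sinθ/(1+k) and f = kMa = kMg sinθ/(1+k).
f = 1 × 3 × 9.81 × sin37.1° / 2 ≈ 8.88 N.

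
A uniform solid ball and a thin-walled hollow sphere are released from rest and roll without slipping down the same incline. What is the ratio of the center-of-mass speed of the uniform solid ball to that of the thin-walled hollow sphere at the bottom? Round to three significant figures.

Each satisfies Mgh = ½(1+k)Mv² with k = I/(MR²), so v ∝ 1/√(1+k).
For the uniform solid ball k = 0.4; for the thin-walled hollow sphere k = 2/3.
v₁/v₂ = √((1+k₂)/(1+k₁)) = √(1.667/1.4) ≈ 1.09.

v_ratio ≈ 1.09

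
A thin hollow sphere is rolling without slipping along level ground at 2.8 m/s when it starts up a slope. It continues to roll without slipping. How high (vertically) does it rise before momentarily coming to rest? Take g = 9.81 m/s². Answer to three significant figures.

h ≈ 0.666 m

For this body I = (2/3)MR², i.e. k = I/(MR²) = 2/3.
Since it rolls without slipping, ω = v/R and KE = ½Mv² + ½Iω² = ½(1+k)Mv² = (5/6)Mv².
All of this converts to potential energy at the highest point: (5/6)Mv₀² = Mgh.
Thus h = (1+k)v₀²/(2g) = 1.667 × 2.8² / (2 × 9.81) ≈ 0.666 m.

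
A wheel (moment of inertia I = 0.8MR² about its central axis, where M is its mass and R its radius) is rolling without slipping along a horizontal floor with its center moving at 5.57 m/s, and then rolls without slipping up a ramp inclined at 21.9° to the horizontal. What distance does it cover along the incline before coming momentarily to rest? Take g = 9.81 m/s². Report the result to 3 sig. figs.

The moment of inertia is 0.8MR², giving k ≡ I/(MR²) = 0.8.
Since it rolls without slipping, ω = v/R and KE = ½Mv² + ½Iω² = ½(1+k)Mv² = (9/10)Mv².
Setting this equal to Mgh gives the vertical rise h = (1+k)v₀²/(2g) = 1.8×5.57²/(2×9.81) = 2.846 m.
Along the incline, d = h/sinθ = 2.846/sin21.9° ≈ 7.63 m.

d ≈ 7.63 m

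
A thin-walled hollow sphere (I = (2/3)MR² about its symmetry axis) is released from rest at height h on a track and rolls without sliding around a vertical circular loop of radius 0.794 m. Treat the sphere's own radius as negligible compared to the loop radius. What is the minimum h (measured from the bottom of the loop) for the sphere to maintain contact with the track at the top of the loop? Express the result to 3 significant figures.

The moment of inertia is (2/3)MR², giving k ≡ I/(MR²) = 2/3.
At the top, contact is just lost when gravity alone supplies the centripetal force: Mg = Mv_top²/r, i.e. v_top² = gr.
With ω = v/R, the kinetic energy at speed v is ½(1+k)Mv² = (5/6)Mv².
Energy conservation from release (height h) to the top (height 2r): Mgh = Mg(2r) + (5/6)M·gr.
Thus h_min = 2r + (1+k)r/2 = r(2 + 1.667/2) = 0.794 × 2.833 ≈ 2.25 m.

h_min ≈ 2.25 m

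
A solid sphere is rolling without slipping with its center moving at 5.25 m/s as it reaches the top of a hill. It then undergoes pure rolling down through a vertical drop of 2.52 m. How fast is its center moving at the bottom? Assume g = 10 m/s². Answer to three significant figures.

The moment of inertia is (2/5)MR², giving k ≡ I/(MR²) = 0.4.
The rolling condition ω = v/R makes the rotational term ½I(v/R)² = ½kMv², so KE_total = ½(1+k)Mv² = (7/10)Mv².
Conserving energy between top and bottom: (7/10)Mv² = (7/10)Mv₀² + Mgh, hence v² = v₀² + 2gh/(1+k).
v = √(5.25² + 2×10×2.52/1.4) = √63.56 ≈ 7.97 m/s.

v ≈ 7.97 m/s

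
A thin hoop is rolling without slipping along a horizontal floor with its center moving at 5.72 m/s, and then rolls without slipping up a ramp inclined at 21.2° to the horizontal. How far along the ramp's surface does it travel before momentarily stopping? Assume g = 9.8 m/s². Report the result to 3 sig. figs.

The moment of inertia is MR², giving k ≡ I/(MR²) = 1.
The rolling condition ω = v/R makes the rotational term ½I(v/R)² = ½kMv², so KE_total = ½(1+k)Mv² = Mv².
Setting this equal to Mgh gives the vertical rise h = (1+k)v₀²/(2g) = 2×5.72²/(2×9.8) = 3.339 m.
Along the incline, d = h/sinθ = 3.339/sin21.2° ≈ 9.23 m.

d ≈ 9.23 m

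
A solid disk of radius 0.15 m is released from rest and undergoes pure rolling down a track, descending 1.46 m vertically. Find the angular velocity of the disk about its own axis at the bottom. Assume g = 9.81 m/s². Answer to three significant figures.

ω ≈ 29.1 rad/s

Here I = (1/2)MR², so the shape factor k = I/(MR²) = 0.5.
Rolling without slipping gives ω = v/R, so the total kinetic energy is ½Mv² + ½Iω² = ½(1+k)Mv² = (3/4)Mv².
Energy conservation Mgh = ½(1+k)Mv² gives v = √(2gh/(1+k)) = √(2 × 9.81 × 1.46 / 1.5) = 4.37 m/s.
The angular speed follows from ω = v/R = 4.37/0.15 ≈ 29.1 rad/s.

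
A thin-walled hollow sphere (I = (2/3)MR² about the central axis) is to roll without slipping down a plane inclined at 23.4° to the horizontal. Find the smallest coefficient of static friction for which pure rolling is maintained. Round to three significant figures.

μ_min ≈ 0.173

For this body I = (2/3)MR², i.e. k = I/(MR²) = 2/3.
Newton's second law down the slope: Mg sinθ − f = Ma. The torque equation fR = Iα (with α = a/R) gives f = kMa.
These give a = g sinθ/(1+k) and the required friction f = kMg sinθ/(1+k).
The normal force is N = Mg cosθ, so μ_min = f/N = k tanθ/(1+k).
μ_min = (2/3) × tan23.4° / 1.667 ≈ 0.173.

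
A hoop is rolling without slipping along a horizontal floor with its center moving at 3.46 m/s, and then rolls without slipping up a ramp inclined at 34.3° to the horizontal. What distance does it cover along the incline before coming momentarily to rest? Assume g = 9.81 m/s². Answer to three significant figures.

d ≈ 2.17 m

The moment of inertia is MR², giving k ≡ I/(MR²) = 1.
Since it rolls without slipping, ω = v/R and KE = ½Mv² + ½Iω² = ½(1+k)Mv² = Mv².
Setting this equal to Mgh gives the vertical rise h = (1+k)v₀²/(2g) = 2×3.46²/(2×9.81) = 1.22 m.
Along the incline, d = h/sinθ = 1.22/sin34.3° ≈ 2.17 m.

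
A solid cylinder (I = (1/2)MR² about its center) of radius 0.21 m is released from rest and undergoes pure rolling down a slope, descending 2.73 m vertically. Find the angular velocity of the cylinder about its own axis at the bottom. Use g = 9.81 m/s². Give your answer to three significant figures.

The moment of inertia is (1/2)MR², giving k ≡ I/(MR²) = 0.5.
Since it rolls without slipping, ω = v/R and KE = ½Mv² + ½Iω² = ½(1+k)Mv² = (3/4)Mv².
Energy conservation Mgh = ½(1+k)Mv² gives v = √(2gh/(1+k)) = √(2 × 9.81 × 2.73 / 1.5) = 5.976 m/s.
The angular speed follows from ω = v/R = 5.976/0.21 ≈ 28.5 rad/s.

ω ≈ 28.5 rad/s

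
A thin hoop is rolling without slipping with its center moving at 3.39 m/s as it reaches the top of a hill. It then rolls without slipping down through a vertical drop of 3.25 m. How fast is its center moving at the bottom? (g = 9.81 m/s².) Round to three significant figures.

The moment of inertia is MR², giving k ≡ I/(MR²) = 1.
Since it rolls without slipping, ω = v/R and KE = ½Mv² + ½Iω² = ½(1+k)Mv² = Mv².
Energy conservation: Mv₀² + Mgh = Mv², so v² = v₀² + 2gh/(1+k).
v = √(3.39² + 2×9.81×3.25/2) = √43.37 ≈ 6.59 m/s.

v ≈ 6.59 m/s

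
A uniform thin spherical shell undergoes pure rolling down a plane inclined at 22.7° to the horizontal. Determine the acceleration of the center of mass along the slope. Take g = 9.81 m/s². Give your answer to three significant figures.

a ≈ 2.27 m/s²

The moment of inertia is (2/3)MR², giving k ≡ I/(MR²) = 2/3.
Translational: Mg sinθ − f = Ma. Rotational about the CM: fR = Iα = kMRa, so f = kMa.
Eliminating f: Mg sinθ = (1+k)Ma, so a = g sinθ/(1+k) = 9.81 × sin22.7° / 1.667 ≈ 2.27 m/s².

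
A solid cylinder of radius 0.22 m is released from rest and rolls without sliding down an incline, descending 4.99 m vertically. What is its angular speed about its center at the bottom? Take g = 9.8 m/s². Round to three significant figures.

ω ≈ 36.7 rad/s

For this body I = (1/2)MR², i.e. k = I/(MR²) = 0.5.
The rolling condition ω = v/R makes the rotational term ½I(v/R)² = ½kMv², so KE_total = ½(1+k)Mv² = (3/4)Mv².
Energy conservation Mgh = ½(1+k)Mv² gives v = √(2gh/(1+k)) = √(2 × 9.8 × 4.99 / 1.5) = 8.075 m/s.
Then ω = v/R = 8.075 / 0.22 ≈ 36.7 rad/s.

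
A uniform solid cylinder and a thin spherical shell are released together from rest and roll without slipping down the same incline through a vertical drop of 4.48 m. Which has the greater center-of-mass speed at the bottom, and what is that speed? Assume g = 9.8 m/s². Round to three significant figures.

For rolling without slipping, Mgh = ½(1+k)Mv² where k = I/(MR²), so v = √(2gh/(1+k)).
Uniform solid cylinder: k = 0.5, giving v = √(2×9.8×4.48/1.5) = 7.651 m/s.
Thin spherical shell: k = 2/3, giving v = √(2×9.8×4.48/1.667) = 7.258 m/s.
The smaller k wins: the uniform solid cylinder, at ≈ 7.65 m/s.

the uniform solid cylinder, at v ≈ 7.65 m/s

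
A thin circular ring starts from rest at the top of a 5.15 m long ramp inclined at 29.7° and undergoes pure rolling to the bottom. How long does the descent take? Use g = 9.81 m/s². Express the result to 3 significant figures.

With I = MR², the ratio k = I/(MR²) is 1.
Translational: Mg sinθ − f = Ma. Rotational about the CM: fR = Iα = kMRa, so f = kMa.
Hence a = g sinθ/(1+k) = 9.81×sin29.7°/2 = 2.43 m/s².
Starting from rest, L = ½at², so t = √(2L/a) = √(2×5.15/2.43) ≈ 2.06 s.

t ≈ 2.06 s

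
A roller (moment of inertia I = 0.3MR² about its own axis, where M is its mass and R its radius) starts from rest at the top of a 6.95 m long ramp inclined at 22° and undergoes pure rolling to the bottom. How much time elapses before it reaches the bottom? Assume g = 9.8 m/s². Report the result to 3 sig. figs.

t ≈ 2.22 s

For this body I = 0.3MR², i.e. k = I/(MR²) = 0.3.
Along the incline Mg sinθ − f = Ma, and torque about the center fR = Iα = kMR²(a/R) gives f = kMa.
Hence a = g sinθ/(1+k) = 9.8×sin22°/1.3 = 2.824 m/s².
Starting from rest, L = ½at², so t = √(2L/a) = √(2×6.95/2.824) ≈ 2.22 s.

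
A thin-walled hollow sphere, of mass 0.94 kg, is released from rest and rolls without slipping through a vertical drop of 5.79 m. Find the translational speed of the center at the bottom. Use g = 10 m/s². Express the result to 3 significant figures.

Here I = (2/3)MR², so the shape factor k = I/(MR²) = 2/3.
The rolling condition ω = v/R makes the rotational term ½I(v/R)² = ½kMv², so KE_total = ½(1+k)Mv² = (5/6)Mv².
Energy conservation: Mgh = (5/6)Mv², so v = √(2gh/(1+k)) = √(2 × 10 × 5.79 / 1.667) ≈ 8.34 m/s.

v ≈ 8.34 m/s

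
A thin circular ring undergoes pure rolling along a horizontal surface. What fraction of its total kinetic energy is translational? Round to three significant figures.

fraction ≈ 0.500

The moment of inertia is MR², giving k ≡ I/(MR²) = 1.
Since ω = v/R, the translational part is ½Mv² and the rotational part is ½I(v/R)² = ½kMv²; the total is ½(1+k)Mv².
The translational fraction is therefore 1/(1+k) = 1/2 ≈ 0.500.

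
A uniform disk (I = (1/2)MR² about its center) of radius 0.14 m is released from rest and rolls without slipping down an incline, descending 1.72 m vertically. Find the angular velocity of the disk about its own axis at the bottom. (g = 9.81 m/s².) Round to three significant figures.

ω ≈ 33.9 rad/s

Here I = (1/2)MR², so the shape factor k = I/(MR²) = 0.5.
Since it rolls without slipping, ω = v/R and KE = ½Mv² + ½Iω² = ½(1+k)Mv² = (3/4)Mv².
Energy conservation Mgh = ½(1+k)Mv² gives v = √(2gh/(1+k)) = √(2 × 9.81 × 1.72 / 1.5) = 4.743 m/s.
Then ω = v/R = 4.743 / 0.14 ≈ 33.9 rad/s.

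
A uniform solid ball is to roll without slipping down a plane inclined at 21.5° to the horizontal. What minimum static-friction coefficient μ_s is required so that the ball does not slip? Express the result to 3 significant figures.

Here I = (2/5)MR², so the shape factor k = I/(MR²) = 0.4.
Translational: Mg sinθ − f = Ma. Rotational about the CM: fR = Iα = kMRa, so f = kMa.
These give a = g sinθ/(1+k) and the required friction f = kMg sinθ/(1+k).
With N = Mg cosθ, the no-slip condition f ≤ μN gives μ_min = f/N = k tanθ/(1+k).
μ_min = 0.4 × tan21.5° / 1.4 ≈ 0.113.

μ_min ≈ 0.113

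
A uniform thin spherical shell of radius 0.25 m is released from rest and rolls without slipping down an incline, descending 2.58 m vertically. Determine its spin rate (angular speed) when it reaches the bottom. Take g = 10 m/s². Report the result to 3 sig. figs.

ω ≈ 22.3 rad/s

Here I = (2/3)MR², so the shape factor k = I/(MR²) = 2/3.
The rolling condition ω = v/R makes the rotational term ½I(v/R)² = ½kMv², so KE_total = ½(1+k)Mv² = (5/6)Mv².
Energy conservation Mgh = ½(1+k)Mv² gives v = √(2gh/(1+k)) = √(2 × 10 × 2.58 / 1.667) = 5.564 m/s.
Then ω = v/R = 5.564 / 0.25 ≈ 22.3 rad/s.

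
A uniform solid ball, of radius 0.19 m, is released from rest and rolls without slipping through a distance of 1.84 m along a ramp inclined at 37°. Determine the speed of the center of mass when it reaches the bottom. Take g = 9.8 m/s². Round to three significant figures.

v ≈ 3.94 m/s

Here I = (2/5)MR², so the shape factor k = I/(MR²) = 0.4.
Pure rolling means v = ωR; then KE = ½Mv² + ½I(v/R)² = ½(1+k)Mv² = (7/10)Mv².
The vertical drop is h = L sinθ = 1.84 × sin37° = 1.107 m.
Energy conservation: Mgh = (7/10)Mv², so v = √(2gh/(1+k)) = √(2 × 9.8 × 1.107 / 1.4) ≈ 3.94 m/s.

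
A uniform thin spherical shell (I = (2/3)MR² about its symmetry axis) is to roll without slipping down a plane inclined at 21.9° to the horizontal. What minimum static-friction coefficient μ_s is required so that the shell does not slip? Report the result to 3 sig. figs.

μ_min ≈ 0.161

For this body I = (2/3)MR², i.e. k = I/(MR²) = 2/3.
Translational: Mg sinθ − f = Ma. Rotational about the CM: fR = Iα = kMRa, so f = kMa.
These give a = g sinθ/(1+k) and the required friction f = kMg sinθ/(1+k).
The normal force is N = Mg cosθ, so μ_min = f/N = k tanθ/(1+k).
μ_min = (2/3) × tan21.9° / 1.667 ≈ 0.161.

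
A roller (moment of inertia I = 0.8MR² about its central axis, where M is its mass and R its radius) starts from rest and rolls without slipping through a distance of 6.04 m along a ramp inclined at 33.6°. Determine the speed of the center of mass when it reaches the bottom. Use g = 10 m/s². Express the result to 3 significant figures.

The moment of inertia is 0.8MR², giving k ≡ I/(MR²) = 0.8.
Rolling without slipping gives ω = v/R, so the total kinetic energy is ½Mv² + ½Iω² = ½(1+k)Mv² = (9/10)Mv².
The vertical drop is h = L sinθ = 6.04 × sin33.6° = 3.342 m.
Setting Mgh = (9/10)Mv² gives v = √(2gh/(1+k)) = √(2·10·3.342/1.8) ≈ 6.09 m/s.

v ≈ 6.09 m/s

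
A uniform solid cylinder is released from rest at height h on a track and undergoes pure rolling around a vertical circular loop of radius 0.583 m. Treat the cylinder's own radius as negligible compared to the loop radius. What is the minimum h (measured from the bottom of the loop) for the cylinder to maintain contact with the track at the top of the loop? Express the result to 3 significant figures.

h_min ≈ 1.60 m

For this body I = (1/2)MR², i.e. k = I/(MR²) = 0.5.
At the top of the loop, the minimum-contact condition is Mg = Mv_top²/r, so v_top² = gr.
With ω = v/R, the kinetic energy at speed v is ½(1+k)Mv² = (3/4)Mv².
Energy conservation from release (height h) to the top (height 2r): Mgh = Mg(2r) + (3/4)M·gr.
Thus h_min = 2r + (1+k)r/2 = r(2 + 1.5/2) = 0.583 × 2.75 ≈ 1.60 m.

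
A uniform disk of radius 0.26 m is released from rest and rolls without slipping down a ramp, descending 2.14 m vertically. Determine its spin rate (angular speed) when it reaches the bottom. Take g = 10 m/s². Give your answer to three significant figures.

With I = (1/2)MR², the ratio k = I/(MR²) is 0.5.
Rolling without slipping gives ω = v/R, so the total kinetic energy is ½Mv² + ½Iω² = ½(1+k)Mv² = (3/4)Mv².
Energy conservation Mgh = ½(1+k)Mv² gives v = √(2gh/(1+k)) = √(2 × 10 × 2.14 / 1.5) = 5.342 m/s.
Then ω = v/R = 5.342 / 0.26 ≈ 20.5 rad/s.

ω ≈ 20.5 rad/s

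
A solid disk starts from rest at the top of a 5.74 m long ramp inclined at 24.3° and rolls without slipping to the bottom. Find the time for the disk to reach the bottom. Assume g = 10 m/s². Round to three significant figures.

Here I = (1/2)MR², so the shape factor k = I/(MR²) = 0.5.
Along the incline Mg sinθ − f = Ma, and torque about the center fR = Iα = kMR²(a/R) gives f = kMa.
Hence a = g sinθ/(1+k) = 10×sin24.3°/1.5 = 2.743 m/s².
Starting from rest, L = ½at², so t = √(2L/a) = √(2×5.74/2.743) ≈ 2.05 s.

t ≈ 2.05 s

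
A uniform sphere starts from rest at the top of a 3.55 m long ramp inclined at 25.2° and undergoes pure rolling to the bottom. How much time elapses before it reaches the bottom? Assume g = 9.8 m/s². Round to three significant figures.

For this body I = (2/5)MR², i.e. k = I/(MR²) = 0.4.
Translational: Mg sinθ − f = Ma. Rotational about the CM: fR = Iα = kMRa, so f = kMa.
Hence a = g sinθ/(1+k) = 9.8×sin25.2°/1.4 = 2.98 m/s².
Starting from rest, L = ½at², so t = √(2L/a) = √(2×3.55/2.98) ≈ 1.54 s.

t ≈ 1.54 s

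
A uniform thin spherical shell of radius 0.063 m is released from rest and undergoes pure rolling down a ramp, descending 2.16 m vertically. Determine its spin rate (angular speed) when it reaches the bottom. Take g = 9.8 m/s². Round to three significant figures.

ω ≈ 80.0 rad/s

For this body I = (2/3)MR², i.e. k = I/(MR²) = 2/3.
Since it rolls without slipping, ω = v/R and KE = ½Mv² + ½Iω² = ½(1+k)Mv² = (5/6)Mv².
Energy conservation Mgh = ½(1+k)Mv² gives v = √(2gh/(1+k)) = √(2 × 9.8 × 2.16 / 1.667) = 5.04 m/s.
The angular speed follows from ω = v/R = 5.04/0.063 ≈ 80.0 rad/s.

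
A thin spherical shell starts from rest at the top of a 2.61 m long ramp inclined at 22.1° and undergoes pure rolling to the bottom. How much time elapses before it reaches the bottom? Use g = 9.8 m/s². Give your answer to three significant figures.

The moment of inertia is (2/3)MR², giving k ≡ I/(MR²) = 2/3.
Newton's second law down the slope: Mg sinθ − f = Ma. The torque equation fR = Iα (with α = a/R) gives f = kMa.
Hence a = g sinθ/(1+k) = 9.8×sin22.1°/1.667 = 2.212 m/s².
With constant a from rest, t = √(2L/a) = √(2·2.61/2.212) ≈ 1.54 s.

t ≈ 1.54 s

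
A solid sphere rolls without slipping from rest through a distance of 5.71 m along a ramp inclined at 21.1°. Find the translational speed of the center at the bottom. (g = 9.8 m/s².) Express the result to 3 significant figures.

Here I = (2/5)MR², so the shape factor k = I/(MR²) = 0.4.
Pure rolling means v = ωR; then KE = ½Mv² + ½I(v/R)² = ½(1+k)Mv² = (7/10)Mv².
The vertical drop is h = L sinθ = 5.71 × sin21.1° = 2.056 m.
Energy conservation: Mgh = (7/10)Mv², so v = √(2gh/(1+k)) = √(2 × 9.8 × 2.056 / 1.4) ≈ 5.36 m/s.

v ≈ 5.36 m/s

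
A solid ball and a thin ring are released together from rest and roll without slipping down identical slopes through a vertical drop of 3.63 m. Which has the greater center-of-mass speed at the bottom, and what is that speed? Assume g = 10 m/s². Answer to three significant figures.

the solid ball, at v ≈ 7.20 m/s

For rolling without slipping, Mgh = ½(1+k)Mv² where k = I/(MR²), so v = √(2gh/(1+k)).
Solid ball: k = 0.4, giving v = √(2×10×3.63/1.4) = 7.201 m/s.
Thin ring: k = 1, giving v = √(2×10×3.63/2) = 6.025 m/s.
The smaller k wins: the solid ball, at ≈ 7.20 m/s.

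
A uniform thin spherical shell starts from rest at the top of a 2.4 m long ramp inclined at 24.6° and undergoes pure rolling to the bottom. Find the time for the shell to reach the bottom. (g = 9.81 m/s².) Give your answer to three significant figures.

The moment of inertia is (2/3)MR², giving k ≡ I/(MR²) = 2/3.
Translational: Mg sinθ − f = Ma. Rotational about the CM: fR = Iα = kMRa, so f = kMa.
Hence a = g sinθ/(1+k) = 9.81×sin24.6°/1.667 = 2.45 m/s².
With constant a from rest, t = √(2L/a) = √(2·2.4/2.45) ≈ 1.40 s.

t ≈ 1.40 s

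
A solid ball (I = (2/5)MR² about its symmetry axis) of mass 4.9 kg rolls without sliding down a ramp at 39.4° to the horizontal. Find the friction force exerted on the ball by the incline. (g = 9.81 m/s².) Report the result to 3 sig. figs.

With I = (2/5)MR², the ratio k = I/(MR²) is 0.4.
Translational: Mg sinθ − f = Ma. Rotational about the CM: fR = Iα = kMRa, so f = kMa.
Combining, a = g sinθ/(1+k) and f = kMa = kMg sinθ/(1+k).
f = 0.4 × 4.9 × 9.81 × sin39.4° / 1.4 ≈ 8.72 N.

f ≈ 8.72 N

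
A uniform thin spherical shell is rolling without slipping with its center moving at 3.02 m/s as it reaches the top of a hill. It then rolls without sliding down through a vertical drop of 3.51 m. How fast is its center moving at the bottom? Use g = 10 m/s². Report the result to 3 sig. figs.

The moment of inertia is (2/3)MR², giving k ≡ I/(MR²) = 2/3.
Since it rolls without slipping, ω = v/R and KE = ½Mv² + ½Iω² = ½(1+k)Mv² = (5/6)Mv².
Conserving energy between top and bottom: (5/6)Mv² = (5/6)Mv₀² + Mgh, hence v² = v₀² + 2gh/(1+k).
v = √(3.02² + 2×10×3.51/1.667) = √51.24 ≈ 7.16 m/s.

v ≈ 7.16 m/s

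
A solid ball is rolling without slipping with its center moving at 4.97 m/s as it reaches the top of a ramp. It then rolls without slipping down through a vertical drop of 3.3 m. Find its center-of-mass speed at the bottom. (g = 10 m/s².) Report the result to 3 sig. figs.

v ≈ 8.48 m/s

With I = (2/5)MR², the ratio k = I/(MR²) is 0.4.
Since it rolls without slipping, ω = v/R and KE = ½Mv² + ½Iω² = ½(1+k)Mv² = (7/10)Mv².
Energy conservation: (7/10)Mv₀² + Mgh = (7/10)Mv², so v² = v₀² + 2gh/(1+k).
v = √(4.97² + 2×10×3.3/1.4) = √71.84 ≈ 8.48 m/s.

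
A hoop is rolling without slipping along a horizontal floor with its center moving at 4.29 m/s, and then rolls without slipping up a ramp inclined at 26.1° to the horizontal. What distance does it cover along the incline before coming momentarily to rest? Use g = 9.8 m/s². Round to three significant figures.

d ≈ 4.27 m

Here I = MR², so the shape factor k = I/(MR²) = 1.
Since it rolls without slipping, ω = v/R and KE = ½Mv² + ½Iω² = ½(1+k)Mv² = Mv².
Setting this equal to Mgh gives the vertical rise h = (1+k)v₀²/(2g) = 2×4.29²/(2×9.8) = 1.878 m.
The distance along the slope is d = h/sinθ = 1.878/sin26.1° ≈ 4.27 m.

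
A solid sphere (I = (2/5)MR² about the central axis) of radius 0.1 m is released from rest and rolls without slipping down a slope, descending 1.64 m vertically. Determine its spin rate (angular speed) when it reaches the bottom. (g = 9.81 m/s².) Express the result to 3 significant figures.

The moment of inertia is (2/5)MR², giving k ≡ I/(MR²) = 0.4.
The rolling condition ω = v/R makes the rotational term ½I(v/R)² = ½kMv², so KE_total = ½(1+k)Mv² = (7/10)Mv².
Energy conservation Mgh = ½(1+k)Mv² gives v = √(2gh/(1+k)) = √(2 × 9.81 × 1.64 / 1.4) = 4.794 m/s.
Then ω = v/R = 4.794 / 0.1 ≈ 47.9 rad/s.

ω ≈ 47.9 rad/s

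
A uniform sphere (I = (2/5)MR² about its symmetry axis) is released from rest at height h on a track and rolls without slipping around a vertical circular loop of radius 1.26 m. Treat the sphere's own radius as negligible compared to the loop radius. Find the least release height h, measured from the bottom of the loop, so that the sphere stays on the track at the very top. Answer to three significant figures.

The moment of inertia is (2/5)MR², giving k ≡ I/(MR²) = 0.4.
At the top of the loop, the minimum-contact condition is Mg = Mv_top²/r, so v_top² = gr.
With ω = v/R, the kinetic energy at speed v is ½(1+k)Mv² = (7/10)Mv².
Energy conservation from release (height h) to the top (height 2r): Mgh = Mg(2r) + (7/10)M·gr.
Thus h_min = 2r + (1+k)r/2 = r(2 + 1.4/2) = 1.26 × 2.7 ≈ 3.40 m.

h_min ≈ 3.40 m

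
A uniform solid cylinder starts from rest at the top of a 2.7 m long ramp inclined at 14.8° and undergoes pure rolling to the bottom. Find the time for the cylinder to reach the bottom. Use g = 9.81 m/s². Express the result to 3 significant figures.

Here I = (1/2)MR², so the shape factor k = I/(MR²) = 0.5.
Newton's second law down the slope: Mg sinθ − f = Ma. The torque equation fR = Iα (with α = a/R) gives f = kMa.
Hence a = g sinθ/(1+k) = 9.81×sin14.8°/1.5 = 1.671 m/s².
Starting from rest, L = ½at², so t = √(2L/a) = √(2×2.7/1.671) ≈ 1.80 s.

t ≈ 1.80 s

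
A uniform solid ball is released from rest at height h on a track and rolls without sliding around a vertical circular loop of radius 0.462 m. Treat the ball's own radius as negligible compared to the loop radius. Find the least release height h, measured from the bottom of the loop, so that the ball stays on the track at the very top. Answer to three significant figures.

The moment of inertia is (2/5)MR², giving k ≡ I/(MR²) = 0.4.
At the top of the loop, the minimum-contact condition is Mg = Mv_top²/r, so v_top² = gr.
With ω = v/R, the kinetic energy at speed v is ½(1+k)Mv² = (7/10)Mv².
Energy conservation from release (height h) to the top (height 2r): Mgh = Mg(2r) + (7/10)M·gr.
Thus h_min = 2r + (1+k)r/2 = r(2 + 1.4/2) = 0.462 × 2.7 ≈ 1.25 m.

h_min ≈ 1.25 m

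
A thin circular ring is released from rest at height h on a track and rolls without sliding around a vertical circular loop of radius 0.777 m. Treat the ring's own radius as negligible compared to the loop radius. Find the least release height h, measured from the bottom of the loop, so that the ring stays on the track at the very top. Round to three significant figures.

h_min ≈ 2.33 m

Here I = MR², so the shape factor k = I/(MR²) = 1.
At the top of the loop, the minimum-contact condition is Mg = Mv_top²/r, so v_top² = gr.
With ω = v/R, the kinetic energy at speed v is ½(1+k)Mv² = Mv².
Energy conservation from release (height h) to the top (height 2r): Mgh = Mg(2r) + M·gr.
Thus h_min = 2r + (1+k)r/2 = r(2 + 2/2) = 0.777 × 3 ≈ 2.33 m.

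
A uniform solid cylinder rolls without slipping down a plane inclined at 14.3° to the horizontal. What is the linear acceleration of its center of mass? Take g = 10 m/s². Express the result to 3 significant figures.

The moment of inertia is (1/2)MR², giving k ≡ I/(MR²) = 0.5.
Along the incline Mg sinθ − f = Ma, and torque about the center fR = Iα = kMR²(a/R) gives f = kMa.
Eliminating f: Mg sinθ = (1+k)Ma, so a = g sinθ/(1+k) = 10 × sin14.3° / 1.5 ≈ 1.65 m/s².

a ≈ 1.65 m/s²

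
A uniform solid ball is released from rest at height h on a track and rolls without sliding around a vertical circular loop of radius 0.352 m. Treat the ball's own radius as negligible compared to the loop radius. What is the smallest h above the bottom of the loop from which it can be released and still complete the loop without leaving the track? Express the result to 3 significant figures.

The moment of inertia is (2/5)MR², giving k ≡ I/(MR²) = 0.4.
At the top, contact is just lost when gravity alone supplies the centripetal force: Mg = Mv_top²/r, i.e. v_top² = gr.
With ω = v/R, the kinetic energy at speed v is ½(1+k)Mv² = (7/10)Mv².
Energy conservation from release (height h) to the top (height 2r): Mgh = Mg(2r) + (7/10)M·gr.
Thus h_min = 2r + (1+k)r/2 = r(2 + 1.4/2) = 0.352 × 2.7 ≈ 0.950 m.

h_min ≈ 0.950 m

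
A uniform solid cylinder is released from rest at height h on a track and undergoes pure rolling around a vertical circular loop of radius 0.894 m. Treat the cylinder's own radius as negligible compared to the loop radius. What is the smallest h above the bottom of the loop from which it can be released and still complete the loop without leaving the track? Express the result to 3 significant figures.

h_min ≈ 2.46 m

For this body I = (1/2)MR², i.e. k = I/(MR²) = 0.5.
At the top of the loop, the minimum-contact condition is Mg = Mv_top²/r, so v_top² = gr.
With ω = v/R, the kinetic energy at speed v is ½(1+k)Mv² = (3/4)Mv².
Energy conservation from release (height h) to the top (height 2r): Mgh = Mg(2r) + (3/4)M·gr.
Thus h_min = 2r + (1+k)r/2 = r(2 + 1.5/2) = 0.894 × 2.75 ≈ 2.46 m.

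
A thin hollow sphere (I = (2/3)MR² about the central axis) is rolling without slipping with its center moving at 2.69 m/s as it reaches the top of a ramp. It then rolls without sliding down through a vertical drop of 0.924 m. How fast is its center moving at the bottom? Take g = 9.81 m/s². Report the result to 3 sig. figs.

The moment of inertia is (2/3)MR², giving k ≡ I/(MR²) = 2/3.
Pure rolling means v = ωR; then KE = ½Mv² + ½I(v/R)² = ½(1+k)Mv² = (5/6)Mv².
Conserving energy between top and bottom: (5/6)Mv² = (5/6)Mv₀² + Mgh, hence v² = v₀² + 2gh/(1+k).
v = √(2.69² + 2×9.81×0.924/1.667) = √18.11 ≈ 4.26 m/s.

v ≈ 4.26 m/s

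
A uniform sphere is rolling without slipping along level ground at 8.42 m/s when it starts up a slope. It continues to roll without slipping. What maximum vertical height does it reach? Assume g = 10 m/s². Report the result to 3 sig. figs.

h ≈ 4.96 m

For this body I = (2/5)MR², i.e. k = I/(MR²) = 0.4.
The rolling condition ω = v/R makes the rotational term ½I(v/R)² = ½kMv², so KE_total = ½(1+k)Mv² = (7/10)Mv².
All of this converts to potential energy at the highest point: (7/10)Mv₀² = Mgh.
Thus h = (1+k)v₀²/(2g) = 1.4 × 8.42² / (2 × 10) ≈ 4.96 m.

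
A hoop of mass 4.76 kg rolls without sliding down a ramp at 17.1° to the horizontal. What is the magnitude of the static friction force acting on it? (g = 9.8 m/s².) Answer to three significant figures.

f ≈ 6.86 N

Here I = MR², so the shape factor k = I/(MR²) = 1.
Newton's second law down the slope: Mg sinθ − f = Ma. The torque equation fR = Iα (with α = a/R) gives f = kMa.
Combining, a = g sinθ/(1+k) and f = kMa = kMg sinθ/(1+k).
f = 1 × 4.76 × 9.8 × sin17.1° / 2 ≈ 6.86 N.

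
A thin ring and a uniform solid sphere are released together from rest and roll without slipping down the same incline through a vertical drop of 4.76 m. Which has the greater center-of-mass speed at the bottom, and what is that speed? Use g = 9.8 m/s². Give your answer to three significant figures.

the uniform solid sphere, at v ≈ 8.16 m/s

For rolling without slipping, Mgh = ½(1+k)Mv² where k = I/(MR²), so v = √(2gh/(1+k)).
Thin ring: k = 1, giving v = √(2×9.8×4.76/2) = 6.83 m/s.
Uniform solid sphere: k = 0.4, giving v = √(2×9.8×4.76/1.4) = 8.163 m/s.
The smaller k wins: the uniform solid sphere, at ≈ 8.16 m/s.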